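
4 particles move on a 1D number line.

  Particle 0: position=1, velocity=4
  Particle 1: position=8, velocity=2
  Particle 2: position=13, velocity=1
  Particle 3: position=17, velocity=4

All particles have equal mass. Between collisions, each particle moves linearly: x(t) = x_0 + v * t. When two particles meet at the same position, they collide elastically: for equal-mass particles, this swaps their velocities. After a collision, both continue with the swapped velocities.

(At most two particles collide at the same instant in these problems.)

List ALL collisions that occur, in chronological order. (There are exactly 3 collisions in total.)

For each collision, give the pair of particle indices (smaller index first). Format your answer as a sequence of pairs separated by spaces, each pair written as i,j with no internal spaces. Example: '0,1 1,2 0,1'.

Answer: 0,1 1,2 0,1

Derivation:
Collision at t=7/2: particles 0 and 1 swap velocities; positions: p0=15 p1=15 p2=33/2 p3=31; velocities now: v0=2 v1=4 v2=1 v3=4
Collision at t=4: particles 1 and 2 swap velocities; positions: p0=16 p1=17 p2=17 p3=33; velocities now: v0=2 v1=1 v2=4 v3=4
Collision at t=5: particles 0 and 1 swap velocities; positions: p0=18 p1=18 p2=21 p3=37; velocities now: v0=1 v1=2 v2=4 v3=4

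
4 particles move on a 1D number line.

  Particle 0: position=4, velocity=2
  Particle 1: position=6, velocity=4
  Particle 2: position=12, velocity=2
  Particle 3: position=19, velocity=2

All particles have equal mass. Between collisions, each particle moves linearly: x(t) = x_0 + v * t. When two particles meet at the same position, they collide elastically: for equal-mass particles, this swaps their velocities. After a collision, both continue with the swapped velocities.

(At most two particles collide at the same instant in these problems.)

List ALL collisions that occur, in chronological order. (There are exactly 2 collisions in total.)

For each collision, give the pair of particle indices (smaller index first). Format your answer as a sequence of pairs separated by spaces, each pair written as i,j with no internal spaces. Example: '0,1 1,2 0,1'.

Collision at t=3: particles 1 and 2 swap velocities; positions: p0=10 p1=18 p2=18 p3=25; velocities now: v0=2 v1=2 v2=4 v3=2
Collision at t=13/2: particles 2 and 3 swap velocities; positions: p0=17 p1=25 p2=32 p3=32; velocities now: v0=2 v1=2 v2=2 v3=4

Answer: 1,2 2,3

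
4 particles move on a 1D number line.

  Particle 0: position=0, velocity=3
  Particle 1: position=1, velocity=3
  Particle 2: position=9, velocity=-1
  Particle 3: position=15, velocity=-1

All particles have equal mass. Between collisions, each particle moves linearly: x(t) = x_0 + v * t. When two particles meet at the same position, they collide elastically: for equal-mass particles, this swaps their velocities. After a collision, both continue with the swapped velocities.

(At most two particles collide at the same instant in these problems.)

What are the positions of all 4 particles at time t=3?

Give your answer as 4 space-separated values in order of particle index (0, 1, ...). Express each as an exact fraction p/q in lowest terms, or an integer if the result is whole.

Answer: 6 9 10 12

Derivation:
Collision at t=2: particles 1 and 2 swap velocities; positions: p0=6 p1=7 p2=7 p3=13; velocities now: v0=3 v1=-1 v2=3 v3=-1
Collision at t=9/4: particles 0 and 1 swap velocities; positions: p0=27/4 p1=27/4 p2=31/4 p3=51/4; velocities now: v0=-1 v1=3 v2=3 v3=-1
Advance to t=3 (no further collisions before then); velocities: v0=-1 v1=3 v2=3 v3=-1; positions = 6 9 10 12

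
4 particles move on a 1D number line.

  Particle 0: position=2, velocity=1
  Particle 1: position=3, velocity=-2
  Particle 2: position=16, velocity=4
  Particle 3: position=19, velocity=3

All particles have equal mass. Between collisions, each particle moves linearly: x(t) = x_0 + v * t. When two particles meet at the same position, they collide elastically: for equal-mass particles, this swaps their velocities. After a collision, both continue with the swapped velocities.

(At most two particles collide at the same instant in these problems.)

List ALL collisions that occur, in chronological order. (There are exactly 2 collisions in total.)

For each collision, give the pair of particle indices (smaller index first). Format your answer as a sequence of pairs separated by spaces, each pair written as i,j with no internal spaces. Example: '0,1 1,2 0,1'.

Answer: 0,1 2,3

Derivation:
Collision at t=1/3: particles 0 and 1 swap velocities; positions: p0=7/3 p1=7/3 p2=52/3 p3=20; velocities now: v0=-2 v1=1 v2=4 v3=3
Collision at t=3: particles 2 and 3 swap velocities; positions: p0=-3 p1=5 p2=28 p3=28; velocities now: v0=-2 v1=1 v2=3 v3=4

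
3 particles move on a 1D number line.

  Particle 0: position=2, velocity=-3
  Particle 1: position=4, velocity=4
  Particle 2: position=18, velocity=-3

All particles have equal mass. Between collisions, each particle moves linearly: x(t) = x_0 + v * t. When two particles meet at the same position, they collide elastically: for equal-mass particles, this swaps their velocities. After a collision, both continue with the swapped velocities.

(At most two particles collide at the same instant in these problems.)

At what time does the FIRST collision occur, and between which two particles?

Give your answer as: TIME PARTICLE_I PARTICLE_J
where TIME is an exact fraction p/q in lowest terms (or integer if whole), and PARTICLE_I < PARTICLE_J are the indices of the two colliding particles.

Pair (0,1): pos 2,4 vel -3,4 -> not approaching (rel speed -7 <= 0)
Pair (1,2): pos 4,18 vel 4,-3 -> gap=14, closing at 7/unit, collide at t=2
Earliest collision: t=2 between 1 and 2

Answer: 2 1 2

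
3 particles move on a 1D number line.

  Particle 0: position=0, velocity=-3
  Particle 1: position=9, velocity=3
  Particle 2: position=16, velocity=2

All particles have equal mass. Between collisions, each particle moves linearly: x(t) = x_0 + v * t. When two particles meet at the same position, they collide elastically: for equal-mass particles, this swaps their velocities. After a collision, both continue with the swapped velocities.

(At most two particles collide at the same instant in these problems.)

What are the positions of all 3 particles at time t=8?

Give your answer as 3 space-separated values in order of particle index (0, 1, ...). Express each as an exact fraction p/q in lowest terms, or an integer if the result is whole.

Answer: -24 32 33

Derivation:
Collision at t=7: particles 1 and 2 swap velocities; positions: p0=-21 p1=30 p2=30; velocities now: v0=-3 v1=2 v2=3
Advance to t=8 (no further collisions before then); velocities: v0=-3 v1=2 v2=3; positions = -24 32 33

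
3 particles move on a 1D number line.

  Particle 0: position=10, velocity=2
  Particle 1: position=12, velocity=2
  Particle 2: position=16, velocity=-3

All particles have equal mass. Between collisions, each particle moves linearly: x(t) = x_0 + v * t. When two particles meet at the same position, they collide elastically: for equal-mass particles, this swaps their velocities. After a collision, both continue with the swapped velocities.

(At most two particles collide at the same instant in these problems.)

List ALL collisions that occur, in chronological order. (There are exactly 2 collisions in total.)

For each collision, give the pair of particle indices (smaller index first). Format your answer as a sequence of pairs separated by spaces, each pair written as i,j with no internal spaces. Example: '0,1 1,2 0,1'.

Answer: 1,2 0,1

Derivation:
Collision at t=4/5: particles 1 and 2 swap velocities; positions: p0=58/5 p1=68/5 p2=68/5; velocities now: v0=2 v1=-3 v2=2
Collision at t=6/5: particles 0 and 1 swap velocities; positions: p0=62/5 p1=62/5 p2=72/5; velocities now: v0=-3 v1=2 v2=2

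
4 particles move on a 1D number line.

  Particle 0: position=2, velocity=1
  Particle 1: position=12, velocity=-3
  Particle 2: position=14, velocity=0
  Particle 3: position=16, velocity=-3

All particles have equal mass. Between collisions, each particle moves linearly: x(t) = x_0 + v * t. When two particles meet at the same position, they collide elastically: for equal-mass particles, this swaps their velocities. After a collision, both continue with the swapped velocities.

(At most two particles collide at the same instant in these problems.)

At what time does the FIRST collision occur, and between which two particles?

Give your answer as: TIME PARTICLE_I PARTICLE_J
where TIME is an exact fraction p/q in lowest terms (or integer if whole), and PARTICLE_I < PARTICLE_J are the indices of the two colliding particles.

Answer: 2/3 2 3

Derivation:
Pair (0,1): pos 2,12 vel 1,-3 -> gap=10, closing at 4/unit, collide at t=5/2
Pair (1,2): pos 12,14 vel -3,0 -> not approaching (rel speed -3 <= 0)
Pair (2,3): pos 14,16 vel 0,-3 -> gap=2, closing at 3/unit, collide at t=2/3
Earliest collision: t=2/3 between 2 and 3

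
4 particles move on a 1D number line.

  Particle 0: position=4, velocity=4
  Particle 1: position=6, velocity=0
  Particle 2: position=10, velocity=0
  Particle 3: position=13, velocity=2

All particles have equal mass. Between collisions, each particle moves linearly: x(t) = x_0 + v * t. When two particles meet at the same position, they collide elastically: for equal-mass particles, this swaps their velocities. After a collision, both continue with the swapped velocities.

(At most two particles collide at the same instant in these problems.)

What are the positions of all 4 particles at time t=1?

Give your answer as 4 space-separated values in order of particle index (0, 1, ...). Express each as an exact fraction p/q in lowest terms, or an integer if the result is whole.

Answer: 6 8 10 15

Derivation:
Collision at t=1/2: particles 0 and 1 swap velocities; positions: p0=6 p1=6 p2=10 p3=14; velocities now: v0=0 v1=4 v2=0 v3=2
Advance to t=1 (no further collisions before then); velocities: v0=0 v1=4 v2=0 v3=2; positions = 6 8 10 15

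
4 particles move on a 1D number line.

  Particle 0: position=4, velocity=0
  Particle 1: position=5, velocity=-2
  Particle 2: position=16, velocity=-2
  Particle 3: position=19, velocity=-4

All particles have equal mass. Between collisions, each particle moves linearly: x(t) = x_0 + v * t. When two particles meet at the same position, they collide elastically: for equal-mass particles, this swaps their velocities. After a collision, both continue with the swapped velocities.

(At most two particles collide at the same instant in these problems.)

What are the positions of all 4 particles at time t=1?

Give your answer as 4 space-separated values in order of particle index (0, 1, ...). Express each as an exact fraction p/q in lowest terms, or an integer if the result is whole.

Answer: 3 4 14 15

Derivation:
Collision at t=1/2: particles 0 and 1 swap velocities; positions: p0=4 p1=4 p2=15 p3=17; velocities now: v0=-2 v1=0 v2=-2 v3=-4
Advance to t=1 (no further collisions before then); velocities: v0=-2 v1=0 v2=-2 v3=-4; positions = 3 4 14 15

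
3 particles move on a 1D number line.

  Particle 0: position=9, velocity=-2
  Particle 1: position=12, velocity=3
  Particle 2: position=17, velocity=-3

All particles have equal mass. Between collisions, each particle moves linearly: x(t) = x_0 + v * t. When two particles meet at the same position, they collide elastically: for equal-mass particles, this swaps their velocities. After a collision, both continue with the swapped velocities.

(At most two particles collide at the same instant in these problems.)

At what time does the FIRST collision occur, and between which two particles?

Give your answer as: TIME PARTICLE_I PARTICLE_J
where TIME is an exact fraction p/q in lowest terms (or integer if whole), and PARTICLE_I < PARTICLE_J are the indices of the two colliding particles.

Answer: 5/6 1 2

Derivation:
Pair (0,1): pos 9,12 vel -2,3 -> not approaching (rel speed -5 <= 0)
Pair (1,2): pos 12,17 vel 3,-3 -> gap=5, closing at 6/unit, collide at t=5/6
Earliest collision: t=5/6 between 1 and 2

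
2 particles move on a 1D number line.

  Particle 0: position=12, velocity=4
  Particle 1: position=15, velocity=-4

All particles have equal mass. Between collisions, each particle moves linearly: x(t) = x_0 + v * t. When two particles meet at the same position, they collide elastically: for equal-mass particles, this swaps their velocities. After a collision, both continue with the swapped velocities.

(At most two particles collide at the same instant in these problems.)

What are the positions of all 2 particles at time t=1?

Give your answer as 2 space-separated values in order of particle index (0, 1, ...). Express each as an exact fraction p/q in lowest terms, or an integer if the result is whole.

Collision at t=3/8: particles 0 and 1 swap velocities; positions: p0=27/2 p1=27/2; velocities now: v0=-4 v1=4
Advance to t=1 (no further collisions before then); velocities: v0=-4 v1=4; positions = 11 16

Answer: 11 16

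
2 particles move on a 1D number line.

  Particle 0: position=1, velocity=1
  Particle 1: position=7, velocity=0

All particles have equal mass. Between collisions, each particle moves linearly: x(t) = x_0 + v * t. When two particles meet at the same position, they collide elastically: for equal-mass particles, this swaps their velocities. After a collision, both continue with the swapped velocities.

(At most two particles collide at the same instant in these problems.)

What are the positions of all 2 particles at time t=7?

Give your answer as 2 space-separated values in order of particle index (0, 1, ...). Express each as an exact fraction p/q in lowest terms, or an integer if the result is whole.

Answer: 7 8

Derivation:
Collision at t=6: particles 0 and 1 swap velocities; positions: p0=7 p1=7; velocities now: v0=0 v1=1
Advance to t=7 (no further collisions before then); velocities: v0=0 v1=1; positions = 7 8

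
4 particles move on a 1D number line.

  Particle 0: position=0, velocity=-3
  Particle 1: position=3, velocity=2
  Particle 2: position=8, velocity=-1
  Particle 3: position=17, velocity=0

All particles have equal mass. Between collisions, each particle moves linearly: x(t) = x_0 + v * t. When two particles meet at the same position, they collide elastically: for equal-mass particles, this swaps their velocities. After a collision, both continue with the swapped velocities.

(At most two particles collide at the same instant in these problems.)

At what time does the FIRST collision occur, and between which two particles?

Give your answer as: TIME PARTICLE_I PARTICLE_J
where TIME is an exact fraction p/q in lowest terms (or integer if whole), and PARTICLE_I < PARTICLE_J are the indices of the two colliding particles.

Answer: 5/3 1 2

Derivation:
Pair (0,1): pos 0,3 vel -3,2 -> not approaching (rel speed -5 <= 0)
Pair (1,2): pos 3,8 vel 2,-1 -> gap=5, closing at 3/unit, collide at t=5/3
Pair (2,3): pos 8,17 vel -1,0 -> not approaching (rel speed -1 <= 0)
Earliest collision: t=5/3 between 1 and 2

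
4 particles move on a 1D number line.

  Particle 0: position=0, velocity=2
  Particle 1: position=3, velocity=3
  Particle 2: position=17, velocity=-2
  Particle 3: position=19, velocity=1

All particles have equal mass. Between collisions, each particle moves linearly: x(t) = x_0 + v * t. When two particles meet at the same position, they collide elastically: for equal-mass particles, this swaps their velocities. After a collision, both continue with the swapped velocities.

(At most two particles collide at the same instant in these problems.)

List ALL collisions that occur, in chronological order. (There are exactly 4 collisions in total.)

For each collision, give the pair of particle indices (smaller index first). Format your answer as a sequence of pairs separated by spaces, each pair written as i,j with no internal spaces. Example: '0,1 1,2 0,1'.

Collision at t=14/5: particles 1 and 2 swap velocities; positions: p0=28/5 p1=57/5 p2=57/5 p3=109/5; velocities now: v0=2 v1=-2 v2=3 v3=1
Collision at t=17/4: particles 0 and 1 swap velocities; positions: p0=17/2 p1=17/2 p2=63/4 p3=93/4; velocities now: v0=-2 v1=2 v2=3 v3=1
Collision at t=8: particles 2 and 3 swap velocities; positions: p0=1 p1=16 p2=27 p3=27; velocities now: v0=-2 v1=2 v2=1 v3=3
Collision at t=19: particles 1 and 2 swap velocities; positions: p0=-21 p1=38 p2=38 p3=60; velocities now: v0=-2 v1=1 v2=2 v3=3

Answer: 1,2 0,1 2,3 1,2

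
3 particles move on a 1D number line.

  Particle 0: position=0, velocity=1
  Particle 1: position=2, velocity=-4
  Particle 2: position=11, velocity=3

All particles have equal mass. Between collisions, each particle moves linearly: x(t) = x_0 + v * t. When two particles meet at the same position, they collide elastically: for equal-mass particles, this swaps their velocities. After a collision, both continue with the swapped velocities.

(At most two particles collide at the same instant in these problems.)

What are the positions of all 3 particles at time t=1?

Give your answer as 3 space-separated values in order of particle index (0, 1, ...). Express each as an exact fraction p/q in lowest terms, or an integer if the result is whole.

Collision at t=2/5: particles 0 and 1 swap velocities; positions: p0=2/5 p1=2/5 p2=61/5; velocities now: v0=-4 v1=1 v2=3
Advance to t=1 (no further collisions before then); velocities: v0=-4 v1=1 v2=3; positions = -2 1 14

Answer: -2 1 14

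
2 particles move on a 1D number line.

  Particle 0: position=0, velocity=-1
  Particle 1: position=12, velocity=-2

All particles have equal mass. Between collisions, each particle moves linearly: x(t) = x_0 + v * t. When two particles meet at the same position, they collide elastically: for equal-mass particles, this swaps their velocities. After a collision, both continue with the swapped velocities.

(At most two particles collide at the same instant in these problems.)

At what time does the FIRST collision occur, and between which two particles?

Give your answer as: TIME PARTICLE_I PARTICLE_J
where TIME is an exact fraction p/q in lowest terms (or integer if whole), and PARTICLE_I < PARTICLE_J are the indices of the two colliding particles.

Pair (0,1): pos 0,12 vel -1,-2 -> gap=12, closing at 1/unit, collide at t=12
Earliest collision: t=12 between 0 and 1

Answer: 12 0 1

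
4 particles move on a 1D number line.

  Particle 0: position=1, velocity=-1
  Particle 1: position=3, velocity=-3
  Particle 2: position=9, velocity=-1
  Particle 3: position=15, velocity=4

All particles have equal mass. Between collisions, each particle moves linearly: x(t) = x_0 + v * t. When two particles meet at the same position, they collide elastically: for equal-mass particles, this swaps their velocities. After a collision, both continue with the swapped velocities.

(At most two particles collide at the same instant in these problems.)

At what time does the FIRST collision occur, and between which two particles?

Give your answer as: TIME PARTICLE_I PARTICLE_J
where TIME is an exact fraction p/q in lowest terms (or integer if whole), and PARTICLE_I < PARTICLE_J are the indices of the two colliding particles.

Pair (0,1): pos 1,3 vel -1,-3 -> gap=2, closing at 2/unit, collide at t=1
Pair (1,2): pos 3,9 vel -3,-1 -> not approaching (rel speed -2 <= 0)
Pair (2,3): pos 9,15 vel -1,4 -> not approaching (rel speed -5 <= 0)
Earliest collision: t=1 between 0 and 1

Answer: 1 0 1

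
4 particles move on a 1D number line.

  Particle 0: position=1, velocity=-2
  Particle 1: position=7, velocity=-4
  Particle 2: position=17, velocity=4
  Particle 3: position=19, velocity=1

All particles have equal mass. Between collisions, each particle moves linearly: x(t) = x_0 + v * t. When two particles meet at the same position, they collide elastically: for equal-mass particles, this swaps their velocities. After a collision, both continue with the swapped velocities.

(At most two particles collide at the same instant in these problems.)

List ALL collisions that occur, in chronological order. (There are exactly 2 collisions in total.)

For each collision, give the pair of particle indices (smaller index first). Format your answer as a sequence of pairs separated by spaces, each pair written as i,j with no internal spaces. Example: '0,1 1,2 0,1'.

Answer: 2,3 0,1

Derivation:
Collision at t=2/3: particles 2 and 3 swap velocities; positions: p0=-1/3 p1=13/3 p2=59/3 p3=59/3; velocities now: v0=-2 v1=-4 v2=1 v3=4
Collision at t=3: particles 0 and 1 swap velocities; positions: p0=-5 p1=-5 p2=22 p3=29; velocities now: v0=-4 v1=-2 v2=1 v3=4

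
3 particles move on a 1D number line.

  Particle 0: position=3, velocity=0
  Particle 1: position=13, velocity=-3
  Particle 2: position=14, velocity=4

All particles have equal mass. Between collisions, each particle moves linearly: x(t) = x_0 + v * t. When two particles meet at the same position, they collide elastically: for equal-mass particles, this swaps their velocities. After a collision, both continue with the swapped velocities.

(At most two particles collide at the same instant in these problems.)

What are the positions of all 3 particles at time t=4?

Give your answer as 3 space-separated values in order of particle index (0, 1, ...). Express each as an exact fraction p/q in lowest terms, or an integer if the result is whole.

Collision at t=10/3: particles 0 and 1 swap velocities; positions: p0=3 p1=3 p2=82/3; velocities now: v0=-3 v1=0 v2=4
Advance to t=4 (no further collisions before then); velocities: v0=-3 v1=0 v2=4; positions = 1 3 30

Answer: 1 3 30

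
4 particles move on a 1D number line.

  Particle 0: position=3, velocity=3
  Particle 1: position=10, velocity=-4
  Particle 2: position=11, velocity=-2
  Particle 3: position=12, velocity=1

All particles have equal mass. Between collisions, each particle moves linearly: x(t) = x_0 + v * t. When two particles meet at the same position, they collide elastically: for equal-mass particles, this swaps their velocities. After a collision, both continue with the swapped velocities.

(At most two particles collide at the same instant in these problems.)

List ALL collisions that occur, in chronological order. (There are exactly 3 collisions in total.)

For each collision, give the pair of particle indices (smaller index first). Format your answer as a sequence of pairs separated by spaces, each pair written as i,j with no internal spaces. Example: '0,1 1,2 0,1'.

Answer: 0,1 1,2 2,3

Derivation:
Collision at t=1: particles 0 and 1 swap velocities; positions: p0=6 p1=6 p2=9 p3=13; velocities now: v0=-4 v1=3 v2=-2 v3=1
Collision at t=8/5: particles 1 and 2 swap velocities; positions: p0=18/5 p1=39/5 p2=39/5 p3=68/5; velocities now: v0=-4 v1=-2 v2=3 v3=1
Collision at t=9/2: particles 2 and 3 swap velocities; positions: p0=-8 p1=2 p2=33/2 p3=33/2; velocities now: v0=-4 v1=-2 v2=1 v3=3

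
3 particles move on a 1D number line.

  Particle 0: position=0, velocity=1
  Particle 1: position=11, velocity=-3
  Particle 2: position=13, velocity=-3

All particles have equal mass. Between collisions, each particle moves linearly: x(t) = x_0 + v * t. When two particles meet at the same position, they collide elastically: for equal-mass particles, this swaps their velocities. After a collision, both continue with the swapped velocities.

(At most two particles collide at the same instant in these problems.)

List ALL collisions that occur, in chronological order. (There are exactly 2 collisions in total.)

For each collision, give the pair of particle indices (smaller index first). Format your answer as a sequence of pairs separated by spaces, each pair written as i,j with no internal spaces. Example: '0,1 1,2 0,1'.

Collision at t=11/4: particles 0 and 1 swap velocities; positions: p0=11/4 p1=11/4 p2=19/4; velocities now: v0=-3 v1=1 v2=-3
Collision at t=13/4: particles 1 and 2 swap velocities; positions: p0=5/4 p1=13/4 p2=13/4; velocities now: v0=-3 v1=-3 v2=1

Answer: 0,1 1,2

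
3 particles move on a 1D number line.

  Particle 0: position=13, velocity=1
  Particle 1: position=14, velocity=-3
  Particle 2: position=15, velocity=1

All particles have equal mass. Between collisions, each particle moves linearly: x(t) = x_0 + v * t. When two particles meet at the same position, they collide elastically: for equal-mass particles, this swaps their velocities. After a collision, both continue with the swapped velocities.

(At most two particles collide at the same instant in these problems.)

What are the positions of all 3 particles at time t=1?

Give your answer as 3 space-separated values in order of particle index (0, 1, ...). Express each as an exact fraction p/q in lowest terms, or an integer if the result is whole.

Collision at t=1/4: particles 0 and 1 swap velocities; positions: p0=53/4 p1=53/4 p2=61/4; velocities now: v0=-3 v1=1 v2=1
Advance to t=1 (no further collisions before then); velocities: v0=-3 v1=1 v2=1; positions = 11 14 16

Answer: 11 14 16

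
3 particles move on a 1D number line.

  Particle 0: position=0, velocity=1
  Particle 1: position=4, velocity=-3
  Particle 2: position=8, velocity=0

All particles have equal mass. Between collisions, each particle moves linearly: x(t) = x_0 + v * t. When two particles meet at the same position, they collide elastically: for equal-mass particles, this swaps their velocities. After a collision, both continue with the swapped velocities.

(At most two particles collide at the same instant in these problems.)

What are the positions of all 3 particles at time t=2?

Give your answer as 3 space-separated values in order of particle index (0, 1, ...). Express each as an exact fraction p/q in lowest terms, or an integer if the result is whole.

Answer: -2 2 8

Derivation:
Collision at t=1: particles 0 and 1 swap velocities; positions: p0=1 p1=1 p2=8; velocities now: v0=-3 v1=1 v2=0
Advance to t=2 (no further collisions before then); velocities: v0=-3 v1=1 v2=0; positions = -2 2 8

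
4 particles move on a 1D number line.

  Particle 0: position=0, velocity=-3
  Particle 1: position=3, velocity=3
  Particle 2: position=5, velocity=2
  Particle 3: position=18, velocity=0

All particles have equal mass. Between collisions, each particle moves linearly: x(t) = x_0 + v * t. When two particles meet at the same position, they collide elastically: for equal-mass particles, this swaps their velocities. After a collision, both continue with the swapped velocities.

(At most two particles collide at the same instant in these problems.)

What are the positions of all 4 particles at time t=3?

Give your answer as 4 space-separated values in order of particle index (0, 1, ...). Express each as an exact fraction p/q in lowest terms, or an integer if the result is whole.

Collision at t=2: particles 1 and 2 swap velocities; positions: p0=-6 p1=9 p2=9 p3=18; velocities now: v0=-3 v1=2 v2=3 v3=0
Advance to t=3 (no further collisions before then); velocities: v0=-3 v1=2 v2=3 v3=0; positions = -9 11 12 18

Answer: -9 11 12 18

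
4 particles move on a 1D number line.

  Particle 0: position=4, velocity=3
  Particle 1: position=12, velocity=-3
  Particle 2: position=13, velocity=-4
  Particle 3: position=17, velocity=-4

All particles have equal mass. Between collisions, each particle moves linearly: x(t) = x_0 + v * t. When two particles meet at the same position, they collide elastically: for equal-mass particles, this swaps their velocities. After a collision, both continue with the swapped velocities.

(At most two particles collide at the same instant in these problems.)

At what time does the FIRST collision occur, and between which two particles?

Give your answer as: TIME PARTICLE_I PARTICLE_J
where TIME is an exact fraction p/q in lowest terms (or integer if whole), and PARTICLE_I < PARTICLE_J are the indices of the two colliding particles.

Answer: 1 1 2

Derivation:
Pair (0,1): pos 4,12 vel 3,-3 -> gap=8, closing at 6/unit, collide at t=4/3
Pair (1,2): pos 12,13 vel -3,-4 -> gap=1, closing at 1/unit, collide at t=1
Pair (2,3): pos 13,17 vel -4,-4 -> not approaching (rel speed 0 <= 0)
Earliest collision: t=1 between 1 and 2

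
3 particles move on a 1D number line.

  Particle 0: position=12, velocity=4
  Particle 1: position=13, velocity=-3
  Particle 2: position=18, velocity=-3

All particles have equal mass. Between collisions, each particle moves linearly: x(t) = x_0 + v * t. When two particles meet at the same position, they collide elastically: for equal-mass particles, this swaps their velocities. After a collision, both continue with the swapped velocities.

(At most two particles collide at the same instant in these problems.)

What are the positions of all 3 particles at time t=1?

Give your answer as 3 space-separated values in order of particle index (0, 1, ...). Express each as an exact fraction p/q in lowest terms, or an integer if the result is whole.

Answer: 10 15 16

Derivation:
Collision at t=1/7: particles 0 and 1 swap velocities; positions: p0=88/7 p1=88/7 p2=123/7; velocities now: v0=-3 v1=4 v2=-3
Collision at t=6/7: particles 1 and 2 swap velocities; positions: p0=73/7 p1=108/7 p2=108/7; velocities now: v0=-3 v1=-3 v2=4
Advance to t=1 (no further collisions before then); velocities: v0=-3 v1=-3 v2=4; positions = 10 15 16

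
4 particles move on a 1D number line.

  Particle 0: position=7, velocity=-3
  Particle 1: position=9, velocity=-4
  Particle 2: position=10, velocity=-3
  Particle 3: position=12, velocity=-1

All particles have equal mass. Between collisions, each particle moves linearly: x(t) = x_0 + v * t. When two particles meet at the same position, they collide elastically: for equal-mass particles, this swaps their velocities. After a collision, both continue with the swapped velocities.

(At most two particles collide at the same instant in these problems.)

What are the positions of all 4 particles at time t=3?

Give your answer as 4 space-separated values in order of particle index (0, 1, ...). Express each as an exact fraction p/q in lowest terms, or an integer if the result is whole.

Answer: -3 -2 1 9

Derivation:
Collision at t=2: particles 0 and 1 swap velocities; positions: p0=1 p1=1 p2=4 p3=10; velocities now: v0=-4 v1=-3 v2=-3 v3=-1
Advance to t=3 (no further collisions before then); velocities: v0=-4 v1=-3 v2=-3 v3=-1; positions = -3 -2 1 9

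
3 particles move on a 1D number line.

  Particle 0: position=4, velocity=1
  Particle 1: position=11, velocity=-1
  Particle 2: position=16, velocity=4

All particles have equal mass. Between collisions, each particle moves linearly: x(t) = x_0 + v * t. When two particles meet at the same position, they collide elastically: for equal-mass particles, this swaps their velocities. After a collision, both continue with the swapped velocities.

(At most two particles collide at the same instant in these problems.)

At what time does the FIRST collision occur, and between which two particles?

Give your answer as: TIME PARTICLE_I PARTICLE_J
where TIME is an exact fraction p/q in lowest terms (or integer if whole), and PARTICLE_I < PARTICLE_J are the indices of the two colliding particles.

Answer: 7/2 0 1

Derivation:
Pair (0,1): pos 4,11 vel 1,-1 -> gap=7, closing at 2/unit, collide at t=7/2
Pair (1,2): pos 11,16 vel -1,4 -> not approaching (rel speed -5 <= 0)
Earliest collision: t=7/2 between 0 and 1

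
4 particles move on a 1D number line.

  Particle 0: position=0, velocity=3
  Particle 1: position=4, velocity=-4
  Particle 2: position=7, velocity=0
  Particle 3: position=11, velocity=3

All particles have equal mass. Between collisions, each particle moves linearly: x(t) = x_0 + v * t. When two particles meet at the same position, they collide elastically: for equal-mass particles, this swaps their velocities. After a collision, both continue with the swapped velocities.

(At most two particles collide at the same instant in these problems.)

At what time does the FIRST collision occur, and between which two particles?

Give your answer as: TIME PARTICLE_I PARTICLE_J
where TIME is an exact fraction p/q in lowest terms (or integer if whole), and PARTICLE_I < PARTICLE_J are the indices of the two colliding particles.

Pair (0,1): pos 0,4 vel 3,-4 -> gap=4, closing at 7/unit, collide at t=4/7
Pair (1,2): pos 4,7 vel -4,0 -> not approaching (rel speed -4 <= 0)
Pair (2,3): pos 7,11 vel 0,3 -> not approaching (rel speed -3 <= 0)
Earliest collision: t=4/7 between 0 and 1

Answer: 4/7 0 1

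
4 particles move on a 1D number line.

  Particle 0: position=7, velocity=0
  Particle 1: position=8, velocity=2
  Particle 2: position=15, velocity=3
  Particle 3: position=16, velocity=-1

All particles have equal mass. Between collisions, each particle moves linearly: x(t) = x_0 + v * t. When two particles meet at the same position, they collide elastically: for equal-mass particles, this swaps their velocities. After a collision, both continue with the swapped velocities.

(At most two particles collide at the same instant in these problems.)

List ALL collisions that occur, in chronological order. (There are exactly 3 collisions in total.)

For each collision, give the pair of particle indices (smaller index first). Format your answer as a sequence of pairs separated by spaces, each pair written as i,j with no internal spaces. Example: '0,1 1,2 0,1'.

Collision at t=1/4: particles 2 and 3 swap velocities; positions: p0=7 p1=17/2 p2=63/4 p3=63/4; velocities now: v0=0 v1=2 v2=-1 v3=3
Collision at t=8/3: particles 1 and 2 swap velocities; positions: p0=7 p1=40/3 p2=40/3 p3=23; velocities now: v0=0 v1=-1 v2=2 v3=3
Collision at t=9: particles 0 and 1 swap velocities; positions: p0=7 p1=7 p2=26 p3=42; velocities now: v0=-1 v1=0 v2=2 v3=3

Answer: 2,3 1,2 0,1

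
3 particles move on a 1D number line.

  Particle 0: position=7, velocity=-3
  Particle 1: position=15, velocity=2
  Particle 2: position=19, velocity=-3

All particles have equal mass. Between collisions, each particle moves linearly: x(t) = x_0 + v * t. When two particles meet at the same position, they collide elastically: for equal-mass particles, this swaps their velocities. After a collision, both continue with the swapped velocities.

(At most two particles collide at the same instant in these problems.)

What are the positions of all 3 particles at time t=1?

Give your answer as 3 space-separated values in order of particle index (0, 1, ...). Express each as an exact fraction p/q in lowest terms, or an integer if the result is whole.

Answer: 4 16 17

Derivation:
Collision at t=4/5: particles 1 and 2 swap velocities; positions: p0=23/5 p1=83/5 p2=83/5; velocities now: v0=-3 v1=-3 v2=2
Advance to t=1 (no further collisions before then); velocities: v0=-3 v1=-3 v2=2; positions = 4 16 17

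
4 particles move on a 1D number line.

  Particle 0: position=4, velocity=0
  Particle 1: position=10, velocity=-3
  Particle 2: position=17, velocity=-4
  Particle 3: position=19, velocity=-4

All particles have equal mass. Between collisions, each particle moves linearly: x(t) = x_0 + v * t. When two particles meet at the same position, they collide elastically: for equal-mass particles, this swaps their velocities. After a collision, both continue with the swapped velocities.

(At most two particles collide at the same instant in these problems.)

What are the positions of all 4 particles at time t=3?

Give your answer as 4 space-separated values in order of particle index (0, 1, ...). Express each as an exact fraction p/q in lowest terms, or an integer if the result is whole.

Answer: 1 4 5 7

Derivation:
Collision at t=2: particles 0 and 1 swap velocities; positions: p0=4 p1=4 p2=9 p3=11; velocities now: v0=-3 v1=0 v2=-4 v3=-4
Advance to t=3 (no further collisions before then); velocities: v0=-3 v1=0 v2=-4 v3=-4; positions = 1 4 5 7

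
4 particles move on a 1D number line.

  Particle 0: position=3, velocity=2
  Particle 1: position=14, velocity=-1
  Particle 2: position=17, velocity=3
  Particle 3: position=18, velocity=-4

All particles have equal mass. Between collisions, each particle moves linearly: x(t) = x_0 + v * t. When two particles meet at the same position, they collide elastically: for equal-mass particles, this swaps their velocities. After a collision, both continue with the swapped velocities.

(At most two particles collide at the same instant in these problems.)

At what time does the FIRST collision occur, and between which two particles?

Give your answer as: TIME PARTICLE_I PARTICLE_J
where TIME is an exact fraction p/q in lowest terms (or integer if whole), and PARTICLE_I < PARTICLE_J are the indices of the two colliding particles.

Answer: 1/7 2 3

Derivation:
Pair (0,1): pos 3,14 vel 2,-1 -> gap=11, closing at 3/unit, collide at t=11/3
Pair (1,2): pos 14,17 vel -1,3 -> not approaching (rel speed -4 <= 0)
Pair (2,3): pos 17,18 vel 3,-4 -> gap=1, closing at 7/unit, collide at t=1/7
Earliest collision: t=1/7 between 2 and 3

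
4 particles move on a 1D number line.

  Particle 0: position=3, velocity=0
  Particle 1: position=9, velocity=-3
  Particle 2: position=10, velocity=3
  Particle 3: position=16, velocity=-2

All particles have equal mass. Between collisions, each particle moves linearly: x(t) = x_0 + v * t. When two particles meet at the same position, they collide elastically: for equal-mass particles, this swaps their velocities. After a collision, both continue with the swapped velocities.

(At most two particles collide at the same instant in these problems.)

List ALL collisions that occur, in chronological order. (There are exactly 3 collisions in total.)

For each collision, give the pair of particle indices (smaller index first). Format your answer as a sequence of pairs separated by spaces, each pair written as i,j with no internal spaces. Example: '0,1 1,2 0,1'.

Collision at t=6/5: particles 2 and 3 swap velocities; positions: p0=3 p1=27/5 p2=68/5 p3=68/5; velocities now: v0=0 v1=-3 v2=-2 v3=3
Collision at t=2: particles 0 and 1 swap velocities; positions: p0=3 p1=3 p2=12 p3=16; velocities now: v0=-3 v1=0 v2=-2 v3=3
Collision at t=13/2: particles 1 and 2 swap velocities; positions: p0=-21/2 p1=3 p2=3 p3=59/2; velocities now: v0=-3 v1=-2 v2=0 v3=3

Answer: 2,3 0,1 1,2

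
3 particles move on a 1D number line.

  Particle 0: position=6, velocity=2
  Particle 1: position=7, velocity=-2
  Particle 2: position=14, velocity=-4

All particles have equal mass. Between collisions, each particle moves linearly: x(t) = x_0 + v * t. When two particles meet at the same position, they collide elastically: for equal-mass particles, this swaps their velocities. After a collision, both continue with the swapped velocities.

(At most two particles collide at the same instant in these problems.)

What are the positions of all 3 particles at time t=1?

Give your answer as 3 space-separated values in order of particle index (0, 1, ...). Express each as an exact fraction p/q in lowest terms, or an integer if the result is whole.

Answer: 5 8 10

Derivation:
Collision at t=1/4: particles 0 and 1 swap velocities; positions: p0=13/2 p1=13/2 p2=13; velocities now: v0=-2 v1=2 v2=-4
Advance to t=1 (no further collisions before then); velocities: v0=-2 v1=2 v2=-4; positions = 5 8 10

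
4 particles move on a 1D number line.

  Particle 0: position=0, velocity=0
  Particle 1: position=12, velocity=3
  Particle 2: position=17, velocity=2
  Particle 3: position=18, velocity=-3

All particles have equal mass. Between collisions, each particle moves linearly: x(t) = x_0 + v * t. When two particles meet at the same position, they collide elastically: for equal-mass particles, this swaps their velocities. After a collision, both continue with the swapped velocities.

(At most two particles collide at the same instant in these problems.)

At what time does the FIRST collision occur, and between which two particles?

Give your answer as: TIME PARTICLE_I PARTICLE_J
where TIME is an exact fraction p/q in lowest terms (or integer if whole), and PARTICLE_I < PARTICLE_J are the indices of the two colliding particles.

Pair (0,1): pos 0,12 vel 0,3 -> not approaching (rel speed -3 <= 0)
Pair (1,2): pos 12,17 vel 3,2 -> gap=5, closing at 1/unit, collide at t=5
Pair (2,3): pos 17,18 vel 2,-3 -> gap=1, closing at 5/unit, collide at t=1/5
Earliest collision: t=1/5 between 2 and 3

Answer: 1/5 2 3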